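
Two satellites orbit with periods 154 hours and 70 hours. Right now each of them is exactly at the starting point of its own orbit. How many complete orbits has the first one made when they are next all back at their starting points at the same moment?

All finish a whole number of cycles simultaneously at t = LCM of the periods.
154 = 2 × 7 × 11
70 = 2 × 5 × 7
LCM(154, 70) = 2 × 5 × 7 × 11 = 770.
Orbits for period 154: 770 / 154 = 5.

5 orbits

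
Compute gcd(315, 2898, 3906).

63

315 = 3^2 × 5 × 7
2898 = 2 × 3^2 × 7 × 23
3906 = 2 × 3^2 × 7 × 31
gcd(315, 2898, 3906) = 3^2 × 7 = 63.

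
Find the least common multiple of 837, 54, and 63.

11718

837 = 3^3 × 31
54 = 2 × 3^3
63 = 3^2 × 7
LCM(837, 54, 63) = 2 × 3^3 × 7 × 31 = 11718.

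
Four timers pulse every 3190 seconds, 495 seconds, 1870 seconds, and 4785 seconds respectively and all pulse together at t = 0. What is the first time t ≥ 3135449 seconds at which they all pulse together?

Joint pulses occur at multiples of LCM(3190, 495, 1870, 4785).
3190 = 2 × 5 × 11 × 29
495 = 3^2 × 5 × 11
1870 = 2 × 5 × 11 × 17
4785 = 3 × 5 × 11 × 29
LCM(3190, 495, 1870, 4785) = 2 × 3^2 × 5 × 11 × 17 × 29 = 488070.
Smallest multiple of 488070 that is ≥ 3135449: ⌈3135449/488070⌉ × 488070 = 7 × 488070 = 3416490.

3416490 seconds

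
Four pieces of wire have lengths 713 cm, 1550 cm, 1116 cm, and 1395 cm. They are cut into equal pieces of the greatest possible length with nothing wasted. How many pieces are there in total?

154

Piece length = gcd(713, 1550, 1116, 1395).
713 = 23 × 31
1550 = 2 × 5^2 × 31
1116 = 2^2 × 3^2 × 31
1395 = 3^2 × 5 × 31
gcd(713, 1550, 1116, 1395) = 31.
Total pieces = 713/31 + 1550/31 + 1116/31 + 1395/31 = 23 + 50 + 36 + 45 = 154.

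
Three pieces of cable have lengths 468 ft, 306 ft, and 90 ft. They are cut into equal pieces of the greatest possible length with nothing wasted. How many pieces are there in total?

Piece length = gcd(468, 306, 90).
468 = 2^2 × 3^2 × 13
306 = 2 × 3^2 × 17
90 = 2 × 3^2 × 5
gcd(468, 306, 90) = 2 × 3^2 = 18.
Total pieces = 468/18 + 306/18 + 90/18 = 26 + 17 + 5 = 48.

48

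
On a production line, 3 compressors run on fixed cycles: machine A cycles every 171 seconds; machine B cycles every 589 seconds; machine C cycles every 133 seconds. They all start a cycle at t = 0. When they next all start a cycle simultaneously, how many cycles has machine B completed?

63 cycles

All finish a whole number of cycles simultaneously at t = LCM of the periods.
171 = 3^2 × 19
589 = 19 × 31
133 = 7 × 19
LCM(171, 589, 133) = 3^2 × 7 × 19 × 31 = 37107.
Cycles for period 589: 37107 / 589 = 63.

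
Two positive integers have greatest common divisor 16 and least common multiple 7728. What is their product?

123648

For any two positive integers, gcd × lcm = product = 16 × 7728 = 123648.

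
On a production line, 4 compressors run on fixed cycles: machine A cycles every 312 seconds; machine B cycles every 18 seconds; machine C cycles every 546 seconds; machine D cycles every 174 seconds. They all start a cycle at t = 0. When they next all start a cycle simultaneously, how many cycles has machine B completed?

10556 cycles

All finish a whole number of cycles simultaneously at t = LCM of the periods.
312 = 2^3 × 3 × 13
18 = 2 × 3^2
546 = 2 × 3 × 7 × 13
174 = 2 × 3 × 29
LCM(312, 18, 546, 174) = 2^3 × 3^2 × 7 × 13 × 29 = 190008.
Cycles for period 18: 190008 / 18 = 10556.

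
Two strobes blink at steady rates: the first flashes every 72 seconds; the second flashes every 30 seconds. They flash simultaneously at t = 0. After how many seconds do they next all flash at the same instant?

360 seconds

We need the least common multiple of the intervals.
72 = 2^3 × 3^2
30 = 2 × 3 × 5
LCM(72, 30) = 2^3 × 3^2 × 5 = 360.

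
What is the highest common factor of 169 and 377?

169 = 13^2
377 = 13 × 29
gcd(169, 377) = 13.

13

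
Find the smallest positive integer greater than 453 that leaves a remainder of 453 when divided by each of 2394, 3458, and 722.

591771

N − 453 must be a common multiple of 2394, 3458, and 722.
2394 = 2 × 3^2 × 7 × 19
3458 = 2 × 7 × 13 × 19
722 = 2 × 19^2
LCM(2394, 3458, 722) = 2 × 3^2 × 7 × 13 × 19^2 = 591318.
Smallest N > 453 is LCM + 453 = 591318 + 453 = 591771.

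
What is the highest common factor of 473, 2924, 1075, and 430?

473 = 11 × 43
2924 = 2^2 × 17 × 43
1075 = 5^2 × 43
430 = 2 × 5 × 43
gcd(473, 2924, 1075, 430) = 43.

43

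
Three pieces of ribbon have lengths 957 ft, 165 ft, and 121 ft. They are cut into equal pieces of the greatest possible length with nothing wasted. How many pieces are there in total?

Piece length = gcd(957, 165, 121).
957 = 3 × 11 × 29
165 = 3 × 5 × 11
121 = 11^2
gcd(957, 165, 121) = 11.
Total pieces = 957/11 + 165/11 + 121/11 = 87 + 15 + 11 = 113.

113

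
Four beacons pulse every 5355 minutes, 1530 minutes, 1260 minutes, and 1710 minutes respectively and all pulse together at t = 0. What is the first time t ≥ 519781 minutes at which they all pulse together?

813960 minutes

Joint pulses occur at multiples of LCM(5355, 1530, 1260, 1710).
5355 = 3^2 × 5 × 7 × 17
1530 = 2 × 3^2 × 5 × 17
1260 = 2^2 × 3^2 × 5 × 7
1710 = 2 × 3^2 × 5 × 19
LCM(5355, 1530, 1260, 1710) = 2^2 × 3^2 × 5 × 7 × 17 × 19 = 406980.
Smallest multiple of 406980 that is ≥ 519781: ⌈519781/406980⌉ × 406980 = 2 × 406980 = 813960.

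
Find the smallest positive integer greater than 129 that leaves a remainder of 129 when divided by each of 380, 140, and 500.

N − 129 must be a common multiple of 380, 140, and 500.
380 = 2^2 × 5 × 19
140 = 2^2 × 5 × 7
500 = 2^2 × 5^3
LCM(380, 140, 500) = 2^2 × 5^3 × 7 × 19 = 66500.
Smallest N > 129 is LCM + 129 = 66500 + 129 = 66629.

66629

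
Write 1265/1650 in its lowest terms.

23/30

1265 = 5 × 11 × 23
1650 = 2 × 3 × 5^2 × 11
gcd(1265, 1650) = 5 × 11 = 55.
Divide numerator and denominator by 55: 1265/1650 = 23/30.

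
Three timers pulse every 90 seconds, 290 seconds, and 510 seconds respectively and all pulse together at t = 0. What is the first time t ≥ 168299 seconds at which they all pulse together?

Joint pulses occur at multiples of LCM(90, 290, 510).
90 = 2 × 3^2 × 5
290 = 2 × 5 × 29
510 = 2 × 3 × 5 × 17
LCM(90, 290, 510) = 2 × 3^2 × 5 × 17 × 29 = 44370.
Smallest multiple of 44370 that is ≥ 168299: ⌈168299/44370⌉ × 44370 = 4 × 44370 = 177480.

177480 seconds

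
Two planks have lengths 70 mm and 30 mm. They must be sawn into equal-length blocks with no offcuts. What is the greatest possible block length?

The block length must divide every plank, so the greatest is gcd(70, 30).
70 = 2 × 5 × 7
30 = 2 × 3 × 5
gcd(70, 30) = 2 × 5 = 10.

10 mm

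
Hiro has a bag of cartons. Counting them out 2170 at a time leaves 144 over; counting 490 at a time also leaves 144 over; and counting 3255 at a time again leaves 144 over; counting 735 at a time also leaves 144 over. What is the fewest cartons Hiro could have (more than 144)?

N − 144 must be a common multiple of 2170, 490, 3255, and 735.
2170 = 2 × 5 × 7 × 31
490 = 2 × 5 × 7^2
3255 = 3 × 5 × 7 × 31
735 = 3 × 5 × 7^2
LCM(2170, 490, 3255, 735) = 2 × 3 × 5 × 7^2 × 31 = 45570.
Smallest N > 144 is LCM + 144 = 45570 + 144 = 45714.

45714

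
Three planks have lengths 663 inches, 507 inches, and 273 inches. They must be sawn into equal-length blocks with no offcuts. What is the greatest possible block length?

39 inches

This is the greatest common divisor of 663, 507, and 273.
663 = 3 × 13 × 17
507 = 3 × 13^2
273 = 3 × 7 × 13
gcd(663, 507, 273) = 3 × 13 = 39.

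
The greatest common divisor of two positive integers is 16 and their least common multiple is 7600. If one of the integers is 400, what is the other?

304

For two integers, gcd × lcm = product, so the other is (16 × 7600) / 400 = 121600 / 400 = 304.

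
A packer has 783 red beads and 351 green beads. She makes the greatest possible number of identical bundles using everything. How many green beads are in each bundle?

13

Number of bundles = gcd(783, 351).
783 = 3^3 × 29
351 = 3^3 × 13
gcd(783, 351) = 3^3 = 27.
green beads per bundle = 351 / 27 = 13.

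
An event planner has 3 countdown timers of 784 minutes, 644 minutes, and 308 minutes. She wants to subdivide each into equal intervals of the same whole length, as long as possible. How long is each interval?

The interval must divide each timer length; the longest such is the gcd.
784 = 2^4 × 7^2
644 = 2^2 × 7 × 23
308 = 2^2 × 7 × 11
gcd(784, 644, 308) = 2^2 × 7 = 28.

28 minutes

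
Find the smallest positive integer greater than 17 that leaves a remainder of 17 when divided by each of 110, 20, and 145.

N − 17 must be a common multiple of 110, 20, and 145.
110 = 2 × 5 × 11
20 = 2^2 × 5
145 = 5 × 29
LCM(110, 20, 145) = 2^2 × 5 × 11 × 29 = 6380.
Smallest N > 17 is LCM + 17 = 6380 + 17 = 6397.

6397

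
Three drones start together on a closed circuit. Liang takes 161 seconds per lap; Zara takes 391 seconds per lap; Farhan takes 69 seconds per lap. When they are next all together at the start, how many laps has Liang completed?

The first common completion time is the LCM of the periods.
161 = 7 × 23
391 = 17 × 23
69 = 3 × 23
LCM(161, 391, 69) = 3 × 7 × 17 × 23 = 8211.
Laps for period 161: 8211 / 161 = 51.

51 laps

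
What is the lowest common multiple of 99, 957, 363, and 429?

99 = 3^2 × 11
957 = 3 × 11 × 29
363 = 3 × 11^2
429 = 3 × 11 × 13
LCM(99, 957, 363, 429) = 3^2 × 11^2 × 13 × 29 = 410553.

410553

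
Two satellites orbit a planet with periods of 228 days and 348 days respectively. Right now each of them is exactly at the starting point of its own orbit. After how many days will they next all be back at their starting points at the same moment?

They coincide at every common multiple of the periods; the first is the LCM.
228 = 2^2 × 3 × 19
348 = 2^2 × 3 × 29
LCM(228, 348) = 2^2 × 3 × 19 × 29 = 6612.

6612 days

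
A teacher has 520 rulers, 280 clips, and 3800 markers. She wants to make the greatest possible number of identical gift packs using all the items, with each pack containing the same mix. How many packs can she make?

The pack count must divide each quantity, so the greatest is gcd(520, 280, 3800).
520 = 2^3 × 5 × 13
280 = 2^3 × 5 × 7
3800 = 2^3 × 5^2 × 19
gcd(520, 280, 3800) = 2^3 × 5 = 40.

40 packs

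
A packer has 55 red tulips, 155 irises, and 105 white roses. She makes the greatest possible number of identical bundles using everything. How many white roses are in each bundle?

21

Number of bundles = gcd(55, 155, 105).
55 = 5 × 11
155 = 5 × 31
105 = 3 × 5 × 7
gcd(55, 155, 105) = 5.
white roses per bundle = 105 / 5 = 21.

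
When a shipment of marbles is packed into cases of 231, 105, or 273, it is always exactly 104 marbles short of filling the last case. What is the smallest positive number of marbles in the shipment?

14911

Being 104 short of a full case of size k means N ≡ −104 (mod k), i.e. N + 104 is a multiple of each size.
231 = 3 × 7 × 11
105 = 3 × 5 × 7
273 = 3 × 7 × 13
LCM(231, 105, 273) = 3 × 5 × 7 × 11 × 13 = 15015.
Smallest positive N is 15015 − 104 = 14911.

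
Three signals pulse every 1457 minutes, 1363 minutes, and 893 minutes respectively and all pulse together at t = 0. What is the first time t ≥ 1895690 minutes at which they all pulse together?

2408421 minutes

Joint pulses occur at multiples of LCM(1457, 1363, 893).
1457 = 31 × 47
1363 = 29 × 47
893 = 19 × 47
LCM(1457, 1363, 893) = 19 × 29 × 31 × 47 = 802807.
Smallest multiple of 802807 that is ≥ 1895690: ⌈1895690/802807⌉ × 802807 = 3 × 802807 = 2408421.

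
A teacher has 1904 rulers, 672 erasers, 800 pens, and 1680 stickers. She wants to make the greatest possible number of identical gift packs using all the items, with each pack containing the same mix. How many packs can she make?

16 packs

The pack count must divide each quantity, so the greatest is gcd(1904, 672, 800, 1680).
1904 = 2^4 × 7 × 17
672 = 2^5 × 3 × 7
800 = 2^5 × 5^2
1680 = 2^4 × 3 × 5 × 7
gcd(1904, 672, 800, 1680) = 2^4 = 16.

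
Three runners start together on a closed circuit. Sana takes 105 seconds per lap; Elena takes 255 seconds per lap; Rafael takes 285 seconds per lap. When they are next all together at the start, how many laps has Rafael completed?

The first common completion time is the LCM of the periods.
105 = 3 × 5 × 7
255 = 3 × 5 × 17
285 = 3 × 5 × 19
LCM(105, 255, 285) = 3 × 5 × 7 × 17 × 19 = 33915.
Laps for period 285: 33915 / 285 = 119.

119 laps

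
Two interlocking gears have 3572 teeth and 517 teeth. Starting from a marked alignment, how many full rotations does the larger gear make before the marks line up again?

11 rotations

All finish a whole number of cycles simultaneously at t = LCM of the periods.
3572 = 2^2 × 19 × 47
517 = 11 × 47
LCM(3572, 517) = 2^2 × 11 × 19 × 47 = 39292.
Rotations for period 3572: 39292 / 3572 = 11.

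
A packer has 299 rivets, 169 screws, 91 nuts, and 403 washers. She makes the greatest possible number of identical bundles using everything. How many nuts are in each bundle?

Number of bundles = gcd(299, 169, 91, 403).
299 = 13 × 23
169 = 13^2
91 = 7 × 13
403 = 13 × 31
gcd(299, 169, 91, 403) = 13.
nuts per bundle = 91 / 13 = 7.

7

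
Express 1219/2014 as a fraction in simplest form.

1219 = 23 × 53
2014 = 2 × 19 × 53
gcd(1219, 2014) = 53.
Divide numerator and denominator by 53: 1219/2014 = 23/38.

23/38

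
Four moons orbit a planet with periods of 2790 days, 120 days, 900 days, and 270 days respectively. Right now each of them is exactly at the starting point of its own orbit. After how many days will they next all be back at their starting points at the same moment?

167400 days

The first simultaneous occurrence is after LCM of the individual periods.
2790 = 2 × 3^2 × 5 × 31
120 = 2^3 × 3 × 5
900 = 2^2 × 3^2 × 5^2
270 = 2 × 3^3 × 5
LCM(2790, 120, 900, 270) = 2^3 × 3^3 × 5^2 × 31 = 167400.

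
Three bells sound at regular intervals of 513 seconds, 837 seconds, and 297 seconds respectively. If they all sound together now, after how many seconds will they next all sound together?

We need the least common multiple of the intervals.
513 = 3^3 × 19
837 = 3^3 × 31
297 = 3^3 × 11
LCM(513, 837, 297) = 3^3 × 11 × 19 × 31 = 174933.

174933 seconds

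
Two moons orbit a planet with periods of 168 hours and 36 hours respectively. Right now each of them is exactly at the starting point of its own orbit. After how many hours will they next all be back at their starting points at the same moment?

504 hours

We need the least common multiple of the intervals.
168 = 2^3 × 3 × 7
36 = 2^2 × 3^2
LCM(168, 36) = 2^3 × 3^2 × 7 = 504.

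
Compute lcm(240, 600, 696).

240 = 2^4 × 3 × 5
600 = 2^3 × 3 × 5^2
696 = 2^3 × 3 × 29
LCM(240, 600, 696) = 2^4 × 3 × 5^2 × 29 = 34800.

34800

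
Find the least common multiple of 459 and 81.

1377

459 = 3^3 × 17
81 = 3^4
LCM(459, 81) = 3^4 × 17 = 1377.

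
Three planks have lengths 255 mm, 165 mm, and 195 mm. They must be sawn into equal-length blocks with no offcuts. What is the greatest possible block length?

The block length must divide every plank, so the greatest is gcd(255, 165, 195).
255 = 3 × 5 × 17
165 = 3 × 5 × 11
195 = 3 × 5 × 13
gcd(255, 165, 195) = 3 × 5 = 15.

15 mm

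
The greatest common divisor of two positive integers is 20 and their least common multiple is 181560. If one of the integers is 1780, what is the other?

For two integers, gcd × lcm = product, so the other is (20 × 181560) / 1780 = 3631200 / 1780 = 2040.

2040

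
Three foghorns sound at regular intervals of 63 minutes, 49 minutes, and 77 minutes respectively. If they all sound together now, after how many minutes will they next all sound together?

4851 minutes

We need the least common multiple of the intervals.
63 = 3^2 × 7
49 = 7^2
77 = 7 × 11
LCM(63, 49, 77) = 3^2 × 7^2 × 11 = 4851.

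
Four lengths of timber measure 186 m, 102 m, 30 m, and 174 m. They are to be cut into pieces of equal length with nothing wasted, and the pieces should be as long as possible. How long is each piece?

Each piece length must divide every original length, so the longest possible is gcd(186, 102, 30, 174).
186 = 2 × 3 × 31
102 = 2 × 3 × 17
30 = 2 × 3 × 5
174 = 2 × 3 × 29
gcd(186, 102, 30, 174) = 2 × 3 = 6.

6 m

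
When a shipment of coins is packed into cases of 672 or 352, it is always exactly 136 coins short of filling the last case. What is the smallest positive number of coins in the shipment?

Being 136 short of a full case of size k means N ≡ −136 (mod k), i.e. N + 136 is a multiple of each size.
672 = 2^5 × 3 × 7
352 = 2^5 × 11
LCM(672, 352) = 2^5 × 3 × 7 × 11 = 7392.
Smallest positive N is 7392 − 136 = 7256.

7256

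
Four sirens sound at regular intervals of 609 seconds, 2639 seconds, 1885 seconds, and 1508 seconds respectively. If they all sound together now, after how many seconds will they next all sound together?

We need the least common multiple of the intervals.
609 = 3 × 7 × 29
2639 = 7 × 13 × 29
1885 = 5 × 13 × 29
1508 = 2^2 × 13 × 29
LCM(609, 2639, 1885, 1508) = 2^2 × 3 × 5 × 7 × 13 × 29 = 158340.

158340 seconds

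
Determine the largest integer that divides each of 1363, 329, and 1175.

1363 = 29 × 47
329 = 7 × 47
1175 = 5^2 × 47
gcd(1363, 329, 1175) = 47.

47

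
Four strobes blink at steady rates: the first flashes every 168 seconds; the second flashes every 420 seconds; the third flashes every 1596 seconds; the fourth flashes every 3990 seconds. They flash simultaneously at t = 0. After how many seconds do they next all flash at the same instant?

They coincide at every common multiple of the periods; the first is the LCM.
168 = 2^3 × 3 × 7
420 = 2^2 × 3 × 5 × 7
1596 = 2^2 × 3 × 7 × 19
3990 = 2 × 3 × 5 × 7 × 19
LCM(168, 420, 1596, 3990) = 2^3 × 3 × 5 × 7 × 19 = 15960.

15960 seconds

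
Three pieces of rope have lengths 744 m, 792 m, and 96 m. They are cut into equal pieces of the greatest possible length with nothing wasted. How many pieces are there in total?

68

Piece length = gcd(744, 792, 96).
744 = 2^3 × 3 × 31
792 = 2^3 × 3^2 × 11
96 = 2^5 × 3
gcd(744, 792, 96) = 2^3 × 3 = 24.
Total pieces = 744/24 + 792/24 + 96/24 = 31 + 33 + 4 = 68.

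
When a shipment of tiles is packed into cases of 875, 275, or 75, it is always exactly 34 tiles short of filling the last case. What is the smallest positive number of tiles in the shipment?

28841

Being 34 short of a full case of size k means N ≡ −34 (mod k), i.e. N + 34 is a multiple of each size.
875 = 5^3 × 7
275 = 5^2 × 11
75 = 3 × 5^2
LCM(875, 275, 75) = 3 × 5^3 × 7 × 11 = 28875.
Smallest positive N is 28875 − 34 = 28841.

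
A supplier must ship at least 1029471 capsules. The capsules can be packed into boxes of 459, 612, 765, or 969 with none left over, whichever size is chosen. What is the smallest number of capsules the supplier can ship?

1046520

The number of capsules must be a common multiple of 459, 612, 765, and 969, so a multiple of their LCM.
459 = 3^3 × 17
612 = 2^2 × 3^2 × 17
765 = 3^2 × 5 × 17
969 = 3 × 17 × 19
LCM(459, 612, 765, 969) = 2^2 × 3^3 × 5 × 17 × 19 = 174420.
Smallest multiple of 174420 that is ≥ 1029471: ⌈1029471/174420⌉ × 174420 = 6 × 174420 = 1046520.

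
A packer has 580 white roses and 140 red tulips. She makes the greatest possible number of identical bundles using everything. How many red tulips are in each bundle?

7

Number of bundles = gcd(580, 140).
580 = 2^2 × 5 × 29
140 = 2^2 × 5 × 7
gcd(580, 140) = 2^2 × 5 = 20.
red tulips per bundle = 140 / 20 = 7.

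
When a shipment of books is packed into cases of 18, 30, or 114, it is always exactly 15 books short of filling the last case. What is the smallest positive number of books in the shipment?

Being 15 short of a full case of size k means N ≡ −15 (mod k), i.e. N + 15 is a multiple of each size.
18 = 2 × 3^2
30 = 2 × 3 × 5
114 = 2 × 3 × 19
LCM(18, 30, 114) = 2 × 3^2 × 5 × 19 = 1710.
Smallest positive N is 1710 − 15 = 1695.

1695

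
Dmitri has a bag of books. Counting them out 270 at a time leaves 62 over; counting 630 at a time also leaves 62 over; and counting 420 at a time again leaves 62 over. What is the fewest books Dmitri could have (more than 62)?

3842

N − 62 must be a common multiple of 270, 630, and 420.
270 = 2 × 3^3 × 5
630 = 2 × 3^2 × 5 × 7
420 = 2^2 × 3 × 5 × 7
LCM(270, 630, 420) = 2^2 × 3^3 × 5 × 7 = 3780.
Smallest N > 62 is LCM + 62 = 3780 + 62 = 3842.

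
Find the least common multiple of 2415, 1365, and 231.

2415 = 3 × 5 × 7 × 23
1365 = 3 × 5 × 7 × 13
231 = 3 × 7 × 11
LCM(2415, 1365, 231) = 3 × 5 × 7 × 11 × 13 × 23 = 345345.

345345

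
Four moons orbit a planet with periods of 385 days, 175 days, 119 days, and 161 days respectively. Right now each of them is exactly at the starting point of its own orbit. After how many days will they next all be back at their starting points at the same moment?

We need the least common multiple of the intervals.
385 = 5 × 7 × 11
175 = 5^2 × 7
119 = 7 × 17
161 = 7 × 23
LCM(385, 175, 119, 161) = 5^2 × 7 × 11 × 17 × 23 = 752675.

752675 days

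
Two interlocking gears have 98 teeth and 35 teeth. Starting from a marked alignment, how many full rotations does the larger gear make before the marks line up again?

5 rotations

The first common completion time is the LCM of the periods.
98 = 2 × 7^2
35 = 5 × 7
LCM(98, 35) = 2 × 5 × 7^2 = 490.
Rotations for period 98: 490 / 98 = 5.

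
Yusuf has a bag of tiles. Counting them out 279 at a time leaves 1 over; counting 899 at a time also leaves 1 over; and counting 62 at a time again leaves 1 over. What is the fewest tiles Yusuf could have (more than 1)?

N − 1 must be a common multiple of 279, 899, and 62.
279 = 3^2 × 31
899 = 29 × 31
62 = 2 × 31
LCM(279, 899, 62) = 2 × 3^2 × 29 × 31 = 16182.
Smallest N > 1 is LCM + 1 = 16182 + 1 = 16183.

16183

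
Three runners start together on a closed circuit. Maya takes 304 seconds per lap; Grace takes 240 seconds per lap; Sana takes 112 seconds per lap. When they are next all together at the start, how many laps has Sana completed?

285 laps

All finish a whole number of cycles simultaneously at t = LCM of the periods.
304 = 2^4 × 19
240 = 2^4 × 3 × 5
112 = 2^4 × 7
LCM(304, 240, 112) = 2^4 × 3 × 5 × 7 × 19 = 31920.
Laps for period 112: 31920 / 112 = 285.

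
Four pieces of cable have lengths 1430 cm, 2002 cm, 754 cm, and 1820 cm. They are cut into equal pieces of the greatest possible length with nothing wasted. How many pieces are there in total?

231

Piece length = gcd(1430, 2002, 754, 1820).
1430 = 2 × 5 × 11 × 13
2002 = 2 × 7 × 11 × 13
754 = 2 × 13 × 29
1820 = 2^2 × 5 × 7 × 13
gcd(1430, 2002, 754, 1820) = 2 × 13 = 26.
Total pieces = 1430/26 + 2002/26 + 754/26 + 1820/26 = 55 + 77 + 29 + 70 = 231.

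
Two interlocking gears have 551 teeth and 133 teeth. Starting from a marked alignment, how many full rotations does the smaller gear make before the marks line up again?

All finish a whole number of cycles simultaneously at t = LCM of the periods.
551 = 19 × 29
133 = 7 × 19
LCM(551, 133) = 7 × 19 × 29 = 3857.
Rotations for period 133: 3857 / 133 = 29.

29 rotations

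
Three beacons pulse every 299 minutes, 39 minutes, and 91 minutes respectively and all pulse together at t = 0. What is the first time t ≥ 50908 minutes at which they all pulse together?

56511 minutes

Joint pulses occur at multiples of LCM(299, 39, 91).
299 = 13 × 23
39 = 3 × 13
91 = 7 × 13
LCM(299, 39, 91) = 3 × 7 × 13 × 23 = 6279.
Smallest multiple of 6279 that is ≥ 50908: ⌈50908/6279⌉ × 6279 = 9 × 6279 = 56511.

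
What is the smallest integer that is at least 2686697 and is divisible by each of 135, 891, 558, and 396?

2762100

The integer must be a common multiple of 135, 891, 558, and 396, so a multiple of their LCM.
135 = 3^3 × 5
891 = 3^4 × 11
558 = 2 × 3^2 × 31
396 = 2^2 × 3^2 × 11
LCM(135, 891, 558, 396) = 2^2 × 3^4 × 5 × 11 × 31 = 552420.
Smallest multiple of 552420 that is ≥ 2686697: ⌈2686697/552420⌉ × 552420 = 5 × 552420 = 2762100.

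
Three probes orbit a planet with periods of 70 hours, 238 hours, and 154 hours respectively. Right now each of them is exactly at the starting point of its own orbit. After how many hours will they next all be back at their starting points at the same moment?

13090 hours

We need the least common multiple of the intervals.
70 = 2 × 5 × 7
238 = 2 × 7 × 17
154 = 2 × 7 × 11
LCM(70, 238, 154) = 2 × 5 × 7 × 11 × 17 = 13090.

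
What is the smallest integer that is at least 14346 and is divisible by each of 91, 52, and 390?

The integer must be a common multiple of 91, 52, and 390, so a multiple of their LCM.
91 = 7 × 13
52 = 2^2 × 13
390 = 2 × 3 × 5 × 13
LCM(91, 52, 390) = 2^2 × 3 × 5 × 7 × 13 = 5460.
Smallest multiple of 5460 that is ≥ 14346: ⌈14346/5460⌉ × 5460 = 3 × 5460 = 16380.

16380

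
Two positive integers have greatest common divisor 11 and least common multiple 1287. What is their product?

For any two positive integers, gcd × lcm = product = 11 × 1287 = 14157.

14157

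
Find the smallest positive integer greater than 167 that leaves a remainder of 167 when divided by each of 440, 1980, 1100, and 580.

574367

N − 167 must be a common multiple of 440, 1980, 1100, and 580.
440 = 2^3 × 5 × 11
1980 = 2^2 × 3^2 × 5 × 11
1100 = 2^2 × 5^2 × 11
580 = 2^2 × 5 × 29
LCM(440, 1980, 1100, 580) = 2^3 × 3^2 × 5^2 × 11 × 29 = 574200.
Smallest N > 167 is LCM + 167 = 574200 + 167 = 574367.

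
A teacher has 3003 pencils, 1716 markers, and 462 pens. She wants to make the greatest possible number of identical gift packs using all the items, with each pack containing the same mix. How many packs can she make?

The pack count must divide each quantity, so the greatest is gcd(3003, 1716, 462).
3003 = 3 × 7 × 11 × 13
1716 = 2^2 × 3 × 11 × 13
462 = 2 × 3 × 7 × 11
gcd(3003, 1716, 462) = 3 × 11 = 33.

33 packs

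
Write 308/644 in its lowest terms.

308 = 2^2 × 7 × 11
644 = 2^2 × 7 × 23
gcd(308, 644) = 2^2 × 7 = 28.
Divide numerator and denominator by 28: 308/644 = 11/23.

11/23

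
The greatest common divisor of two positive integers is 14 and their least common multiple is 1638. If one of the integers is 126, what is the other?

For two integers, gcd × lcm = product, so the other is (14 × 1638) / 126 = 22932 / 126 = 182.

182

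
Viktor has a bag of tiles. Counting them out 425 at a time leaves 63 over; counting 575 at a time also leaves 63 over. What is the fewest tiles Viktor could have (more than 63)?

N − 63 must be a common multiple of 425 and 575.
425 = 5^2 × 17
575 = 5^2 × 23
LCM(425, 575) = 5^2 × 17 × 23 = 9775.
Smallest N > 63 is LCM + 63 = 9775 + 63 = 9838.

9838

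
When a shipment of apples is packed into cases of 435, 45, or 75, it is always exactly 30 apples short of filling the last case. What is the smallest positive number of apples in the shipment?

6495

Being 30 short of a full case of size k means N ≡ −30 (mod k), i.e. N + 30 is a multiple of each size.
435 = 3 × 5 × 29
45 = 3^2 × 5
75 = 3 × 5^2
LCM(435, 45, 75) = 3^2 × 5^2 × 29 = 6525.
Smallest positive N is 6525 − 30 = 6495.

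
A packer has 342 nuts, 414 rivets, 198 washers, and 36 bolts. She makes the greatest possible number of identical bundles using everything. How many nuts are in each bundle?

Number of bundles = gcd(342, 414, 198, 36).
342 = 2 × 3^2 × 19
414 = 2 × 3^2 × 23
198 = 2 × 3^2 × 11
36 = 2^2 × 3^2
gcd(342, 414, 198, 36) = 2 × 3^2 = 18.
nuts per bundle = 342 / 18 = 19.

19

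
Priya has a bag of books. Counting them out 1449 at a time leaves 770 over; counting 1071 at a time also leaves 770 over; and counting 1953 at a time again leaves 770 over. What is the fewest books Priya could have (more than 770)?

N − 770 must be a common multiple of 1449, 1071, and 1953.
1449 = 3^2 × 7 × 23
1071 = 3^2 × 7 × 17
1953 = 3^2 × 7 × 31
LCM(1449, 1071, 1953) = 3^2 × 7 × 17 × 23 × 31 = 763623.
Smallest N > 770 is LCM + 770 = 763623 + 770 = 764393.

764393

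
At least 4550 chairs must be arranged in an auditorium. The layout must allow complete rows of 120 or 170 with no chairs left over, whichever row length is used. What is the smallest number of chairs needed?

6120

The number of chairs must be a common multiple of 120 and 170, so a multiple of their LCM.
120 = 2^3 × 3 × 5
170 = 2 × 5 × 17
LCM(120, 170) = 2^3 × 3 × 5 × 17 = 2040.
Smallest multiple of 2040 that is ≥ 4550: ⌈4550/2040⌉ × 2040 = 3 × 2040 = 6120.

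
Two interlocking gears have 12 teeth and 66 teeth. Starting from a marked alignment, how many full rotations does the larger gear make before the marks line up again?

They are all back at their starting positions together after one LCM of the periods.
12 = 2^2 × 3
66 = 2 × 3 × 11
LCM(12, 66) = 2^2 × 3 × 11 = 132.
Rotations for period 66: 132 / 66 = 2.

2 rotations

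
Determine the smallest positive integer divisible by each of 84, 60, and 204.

7140

84 = 2^2 × 3 × 7
60 = 2^2 × 3 × 5
204 = 2^2 × 3 × 17
LCM(84, 60, 204) = 2^2 × 3 × 5 × 7 × 17 = 7140.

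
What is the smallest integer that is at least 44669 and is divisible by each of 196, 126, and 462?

The integer must be a common multiple of 196, 126, and 462, so a multiple of their LCM.
196 = 2^2 × 7^2
126 = 2 × 3^2 × 7
462 = 2 × 3 × 7 × 11
LCM(196, 126, 462) = 2^2 × 3^2 × 7^2 × 11 = 19404.
Smallest multiple of 19404 that is ≥ 44669: ⌈44669/19404⌉ × 19404 = 3 × 19404 = 58212.

58212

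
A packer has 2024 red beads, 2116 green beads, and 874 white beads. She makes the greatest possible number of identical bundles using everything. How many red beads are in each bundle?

Number of bundles = gcd(2024, 2116, 874).
2024 = 2^3 × 11 × 23
2116 = 2^2 × 23^2
874 = 2 × 19 × 23
gcd(2024, 2116, 874) = 2 × 23 = 46.
red beads per bundle = 2024 / 46 = 44.

44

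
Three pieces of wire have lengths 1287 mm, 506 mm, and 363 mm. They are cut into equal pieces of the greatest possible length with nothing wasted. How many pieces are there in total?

Piece length = gcd(1287, 506, 363).
1287 = 3^2 × 11 × 13
506 = 2 × 11 × 23
363 = 3 × 11^2
gcd(1287, 506, 363) = 11.
Total pieces = 1287/11 + 506/11 + 363/11 = 117 + 46 + 33 = 196.

196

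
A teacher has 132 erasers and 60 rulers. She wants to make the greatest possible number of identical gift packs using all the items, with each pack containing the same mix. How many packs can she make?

By the Euclidean algorithm:
132 = 2 × 60 + 12
60 = 5 × 12 + 0
gcd(132, 60) = 12.

12 packs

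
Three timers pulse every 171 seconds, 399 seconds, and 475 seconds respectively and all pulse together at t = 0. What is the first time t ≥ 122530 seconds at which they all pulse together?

Joint pulses occur at multiples of LCM(171, 399, 475).
171 = 3^2 × 19
399 = 3 × 7 × 19
475 = 5^2 × 19
LCM(171, 399, 475) = 3^2 × 5^2 × 7 × 19 = 29925.
Smallest multiple of 29925 that is ≥ 122530: ⌈122530/29925⌉ × 29925 = 5 × 29925 = 149625.

149625 seconds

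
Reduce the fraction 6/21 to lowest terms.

6 = 2 × 3
21 = 3 × 7
gcd(6, 21) = 3.
Divide numerator and denominator by 3: 6/21 = 2/7.

2/7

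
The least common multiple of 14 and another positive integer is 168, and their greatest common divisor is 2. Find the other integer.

gcd × lcm = product of the two integers, so the other integer is (2 × 168) / 14 = 24.

24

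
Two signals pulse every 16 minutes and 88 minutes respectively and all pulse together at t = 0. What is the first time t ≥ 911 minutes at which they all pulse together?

1056 minutes

Joint pulses occur at multiples of LCM(16, 88).
16 = 2^4
88 = 2^3 × 11
LCM(16, 88) = 2^4 × 11 = 176.
Smallest multiple of 176 that is ≥ 911: ⌈911/176⌉ × 176 = 6 × 176 = 1056.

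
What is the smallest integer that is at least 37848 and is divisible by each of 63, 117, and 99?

45045

The integer must be a common multiple of 63, 117, and 99, so a multiple of their LCM.
63 = 3^2 × 7
117 = 3^2 × 13
99 = 3^2 × 11
LCM(63, 117, 99) = 3^2 × 7 × 11 × 13 = 9009.
Smallest multiple of 9009 that is ≥ 37848: ⌈37848/9009⌉ × 9009 = 5 × 9009 = 45045.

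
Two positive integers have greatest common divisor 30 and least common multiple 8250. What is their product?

For any two positive integers, gcd × lcm = product = 30 × 8250 = 247500.

247500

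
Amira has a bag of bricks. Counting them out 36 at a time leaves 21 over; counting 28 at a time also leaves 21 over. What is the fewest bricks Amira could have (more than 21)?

N − 21 must be a common multiple of 36 and 28.
36 = 2^2 × 3^2
28 = 2^2 × 7
LCM(36, 28) = 2^2 × 3^2 × 7 = 252.
Smallest N > 21 is LCM + 21 = 252 + 21 = 273.

273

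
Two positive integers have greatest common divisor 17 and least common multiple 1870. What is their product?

31790

For any two positive integers, gcd × lcm = product = 17 × 1870 = 31790.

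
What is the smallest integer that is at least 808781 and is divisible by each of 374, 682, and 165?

The integer must be a common multiple of 374, 682, and 165, so a multiple of their LCM.
374 = 2 × 11 × 17
682 = 2 × 11 × 31
165 = 3 × 5 × 11
LCM(374, 682, 165) = 2 × 3 × 5 × 11 × 17 × 31 = 173910.
Smallest multiple of 173910 that is ≥ 808781: ⌈808781/173910⌉ × 173910 = 5 × 173910 = 869550.

869550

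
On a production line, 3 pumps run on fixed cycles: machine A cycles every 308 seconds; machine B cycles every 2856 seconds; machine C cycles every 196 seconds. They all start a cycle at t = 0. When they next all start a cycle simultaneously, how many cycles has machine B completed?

They are all back at their starting positions together after one LCM of the periods.
308 = 2^2 × 7 × 11
2856 = 2^3 × 3 × 7 × 17
196 = 2^2 × 7^2
LCM(308, 2856, 196) = 2^3 × 3 × 7^2 × 11 × 17 = 219912.
Cycles for period 2856: 219912 / 2856 = 77.

77 cycles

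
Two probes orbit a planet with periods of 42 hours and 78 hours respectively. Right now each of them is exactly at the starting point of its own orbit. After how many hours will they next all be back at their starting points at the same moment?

We need the least common multiple of the intervals.
42 = 2 × 3 × 7
78 = 2 × 3 × 13
LCM(42, 78) = 2 × 3 × 7 × 13 = 546.

546 hours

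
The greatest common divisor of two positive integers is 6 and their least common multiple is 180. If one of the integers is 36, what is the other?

For two integers, gcd × lcm = product, so the other is (6 × 180) / 36 = 1080 / 36 = 30.

30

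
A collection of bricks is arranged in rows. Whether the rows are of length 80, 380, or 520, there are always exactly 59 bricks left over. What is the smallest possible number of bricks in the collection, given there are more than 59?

19819

N − 59 must be a common multiple of 80, 380, and 520.
80 = 2^4 × 5
380 = 2^2 × 5 × 19
520 = 2^3 × 5 × 13
LCM(80, 380, 520) = 2^4 × 5 × 13 × 19 = 19760.
Smallest N > 59 is LCM + 59 = 19760 + 59 = 19819.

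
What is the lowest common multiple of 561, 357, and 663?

561 = 3 × 11 × 17
357 = 3 × 7 × 17
663 = 3 × 13 × 17
LCM(561, 357, 663) = 3 × 7 × 11 × 13 × 17 = 51051.

51051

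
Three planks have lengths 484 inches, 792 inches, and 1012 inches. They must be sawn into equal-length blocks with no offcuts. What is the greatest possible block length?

44 inches

The block length must divide every plank, so the greatest is gcd(484, 792, 1012).
484 = 2^2 × 11^2
792 = 2^3 × 3^2 × 11
1012 = 2^2 × 11 × 23
gcd(484, 792, 1012) = 2^2 × 11 = 44.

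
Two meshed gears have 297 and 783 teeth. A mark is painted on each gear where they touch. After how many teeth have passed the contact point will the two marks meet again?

They coincide at every common multiple of the periods; the first is the LCM.
297 = 3^3 × 11
783 = 3^3 × 29
LCM(297, 783) = 3^3 × 11 × 29 = 8613.

8613 teeth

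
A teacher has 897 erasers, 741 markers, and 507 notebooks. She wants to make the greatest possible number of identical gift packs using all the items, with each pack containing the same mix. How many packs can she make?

39 packs

The pack count must divide each quantity, so the greatest is gcd(897, 741, 507).
897 = 3 × 13 × 23
741 = 3 × 13 × 19
507 = 3 × 13^2
gcd(897, 741, 507) = 3 × 13 = 39.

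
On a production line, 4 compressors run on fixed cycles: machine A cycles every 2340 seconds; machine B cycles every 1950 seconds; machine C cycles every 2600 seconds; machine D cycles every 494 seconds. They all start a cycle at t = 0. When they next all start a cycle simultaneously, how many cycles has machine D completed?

They are all back at their starting positions together after one LCM of the periods.
2340 = 2^2 × 3^2 × 5 × 13
1950 = 2 × 3 × 5^2 × 13
2600 = 2^3 × 5^2 × 13
494 = 2 × 13 × 19
LCM(2340, 1950, 2600, 494) = 2^3 × 3^2 × 5^2 × 13 × 19 = 444600.
Cycles for period 494: 444600 / 494 = 900.

900 cycles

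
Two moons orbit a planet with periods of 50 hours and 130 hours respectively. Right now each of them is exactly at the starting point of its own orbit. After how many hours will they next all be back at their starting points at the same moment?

650 hours

They coincide at every common multiple of the periods; the first is the LCM.
50 = 2 × 5^2
130 = 2 × 5 × 13
LCM(50, 130) = 2 × 5^2 × 13 = 650.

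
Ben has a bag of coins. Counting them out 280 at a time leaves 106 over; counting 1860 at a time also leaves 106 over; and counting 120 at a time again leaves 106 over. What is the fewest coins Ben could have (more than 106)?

N − 106 must be a common multiple of 280, 1860, and 120.
280 = 2^3 × 5 × 7
1860 = 2^2 × 3 × 5 × 31
120 = 2^3 × 3 × 5
LCM(280, 1860, 120) = 2^3 × 3 × 5 × 7 × 31 = 26040.
Smallest N > 106 is LCM + 106 = 26040 + 106 = 26146.

26146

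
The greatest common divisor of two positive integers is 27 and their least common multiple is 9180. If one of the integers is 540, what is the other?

For two integers, gcd × lcm = product, so the other is (27 × 9180) / 540 = 247860 / 540 = 459.

459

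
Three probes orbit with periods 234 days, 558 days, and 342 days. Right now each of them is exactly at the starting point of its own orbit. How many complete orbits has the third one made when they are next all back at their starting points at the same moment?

They are all back at their starting positions together after one LCM of the periods.
234 = 2 × 3^2 × 13
558 = 2 × 3^2 × 31
342 = 2 × 3^2 × 19
LCM(234, 558, 342) = 2 × 3^2 × 13 × 19 × 31 = 137826.
Orbits for period 342: 137826 / 342 = 403.

403 orbits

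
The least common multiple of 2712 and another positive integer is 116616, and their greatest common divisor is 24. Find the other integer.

1032

gcd × lcm = product of the two integers, so the other integer is (24 × 116616) / 2712 = 1032.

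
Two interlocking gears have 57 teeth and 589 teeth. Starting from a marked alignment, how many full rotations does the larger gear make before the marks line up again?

3 rotations

All finish a whole number of cycles simultaneously at t = LCM of the periods.
57 = 3 × 19
589 = 19 × 31
LCM(57, 589) = 3 × 19 × 31 = 1767.
Rotations for period 589: 1767 / 589 = 3.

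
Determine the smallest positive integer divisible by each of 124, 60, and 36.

124 = 2^2 × 31
60 = 2^2 × 3 × 5
36 = 2^2 × 3^2
LCM(124, 60, 36) = 2^2 × 3^2 × 5 × 31 = 5580.

5580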